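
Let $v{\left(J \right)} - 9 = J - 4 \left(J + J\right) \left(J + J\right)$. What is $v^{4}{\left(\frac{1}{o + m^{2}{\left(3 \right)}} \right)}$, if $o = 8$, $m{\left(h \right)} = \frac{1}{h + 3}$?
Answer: $\frac{302071373536810361699601}{48661191875666868481} \approx 6207.6$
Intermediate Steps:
$m{\left(h \right)} = \frac{1}{3 + h}$
$v{\left(J \right)} = 9 + J - 16 J^{2}$ ($v{\left(J \right)} = 9 + \left(J - 4 \left(J + J\right) \left(J + J\right)\right) = 9 + \left(J - 4 \cdot 2 J 2 J\right) = 9 - \left(- J + 4 \cdot 4 J^{2}\right) = 9 - \left(- J + 16 J^{2}\right) = 9 + J - 16 J^{2}$)
$v^{4}{\left(\frac{1}{o + m^{2}{\left(3 \right)}} \right)} = \left(9 + \frac{1}{8 + \left(\frac{1}{3 + 3}\right)^{2}} - 16 \left(\frac{1}{8 + \left(\frac{1}{3 + 3}\right)^{2}}\right)^{2}\right)^{4} = \left(9 + \frac{1}{8 + \left(\frac{1}{6}\right)^{2}} - 16 \left(\frac{1}{8 + \left(\frac{1}{6}\right)^{2}}\right)^{2}\right)^{4} = \left(9 + \frac{1}{8 + \frac{1}{36}} - 16 \left(\frac{1}{8 + \frac{1}{36}}\right)^{2}\right)^{4} = \left(9 + \frac{1}{\frac{289}{36}} - 16 \left(\frac{1}{\frac{289}{36}}\right)^{2}\right)^{4} = \left(9 + \frac{36}{289} - 16 \left(\frac{36}{289}\right)^{2}\right)^{4} = \left(9 + \frac{36}{289} - \frac{20736}{83521}\right)^{4} = \left(\frac{741357}{83521}\right)^{4} = \frac{302071373536810361699601}{48661191875666868481}$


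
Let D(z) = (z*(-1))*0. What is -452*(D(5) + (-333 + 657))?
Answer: -146448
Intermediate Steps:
D(z) = 0 (D(z) = -z*0 = 0)
-452*(D(5) + (-333 + 657)) = -452*(0 + (-333 + 657)) = -452*(0 + 324) = -452*324 = -146448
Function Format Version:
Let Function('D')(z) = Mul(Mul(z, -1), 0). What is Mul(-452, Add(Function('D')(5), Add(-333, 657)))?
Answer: -146448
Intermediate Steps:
Function('D')(z) = 0 (Function('D')(z) = Mul(Mul(-1, z), 0) = 0)
Mul(-452, Add(Function('D')(5), Add(-333, 657))) = Mul(-452, Add(0, Add(-333, 657))) = Mul(-452, Add(0, 324)) = Mul(-452, 324) = -146448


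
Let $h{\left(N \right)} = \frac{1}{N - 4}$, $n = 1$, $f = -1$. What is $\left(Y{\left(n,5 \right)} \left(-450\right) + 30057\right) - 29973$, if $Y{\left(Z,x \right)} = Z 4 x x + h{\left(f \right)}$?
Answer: $-44826$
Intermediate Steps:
$h{\left(N \right)} = \frac{1}{-4 + N}$
$Y{\left(Z,x \right)} = - \frac{1}{5} + 4 Z x^{2}$ ($Y{\left(Z,x \right)} = Z 4 x x + \frac{1}{-4 - 1} = 4 Z x x + \frac{1}{-5} = 4 Z x^{2} - \frac{1}{5} = - \frac{1}{5} + 4 Z x^{2}$)
$\left(Y{\left(n,5 \right)} \left(-450\right) + 30057\right) - 29973 = \left(\left(- \frac{1}{5} + 4 \cdot 1 \cdot 5^{2}\right) \left(-450\right) + 30057\right) - 29973 = \left(\left(- \frac{1}{5} + 4 \cdot 1 \cdot 25\right) \left(-450\right) + 30057\right) - 29973 = \left(\left(- \frac{1}{5} + 100\right) \left(-450\right) + 30057\right) - 29973 = \left(\frac{499}{5} \left(-450\right) + 30057\right) - 29973 = \left(-44910 + 30057\right) - 29973 = -14853 - 29973 = -44826$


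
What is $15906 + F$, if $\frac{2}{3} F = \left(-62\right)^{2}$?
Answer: $21672$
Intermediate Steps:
$F = 5766$ ($F = \frac{3 \left(-62\right)^{2}}{2} = \frac{3}{2} \cdot 3844 = 5766$)
$15906 + F = 15906 + 5766 = 21672$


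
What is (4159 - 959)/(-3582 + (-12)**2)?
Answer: -1600/1719 ≈ -0.93077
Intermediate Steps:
(4159 - 959)/(-3582 + (-12)**2) = 3200/(-3582 + 144) = 3200/(-3438) = 3200*(-1/3438) = -1600/1719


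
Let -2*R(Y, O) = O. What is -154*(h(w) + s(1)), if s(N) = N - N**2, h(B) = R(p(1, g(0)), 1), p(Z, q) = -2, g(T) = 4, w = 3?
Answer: 77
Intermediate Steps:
R(Y, O) = -O/2
h(B) = -1/2 (h(B) = -1/2*1 = -1/2)
-154*(h(w) + s(1)) = -154*(-1/2 + 1*(1 - 1*1)) = -154*(-1/2 + 1*(1 - 1)) = -154*(-1/2 + 1*0) = -154*(-1/2 + 0) = -154*(-1/2) = 77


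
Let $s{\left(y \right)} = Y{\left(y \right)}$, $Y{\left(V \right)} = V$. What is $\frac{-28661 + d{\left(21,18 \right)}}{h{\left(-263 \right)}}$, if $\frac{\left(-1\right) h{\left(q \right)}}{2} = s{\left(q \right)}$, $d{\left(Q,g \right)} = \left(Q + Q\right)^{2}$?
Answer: $- \frac{26897}{526} \approx -51.135$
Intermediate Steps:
$d{\left(Q,g \right)} = 4 Q^{2}$ ($d{\left(Q,g \right)} = \left(2 Q\right)^{2} = 4 Q^{2}$)
$s{\left(y \right)} = y$
$h{\left(q \right)} = - 2 q$
$\frac{-28661 + d{\left(21,18 \right)}}{h{\left(-263 \right)}} = \frac{-28661 + 4 \cdot 21^{2}}{\left(-2\right) \left(-263\right)} = \frac{-28661 + 4 \cdot 441}{526} = \left(-28661 + 1764\right) \frac{1}{526} = \left(-26897\right) \frac{1}{526} = - \frac{26897}{526}$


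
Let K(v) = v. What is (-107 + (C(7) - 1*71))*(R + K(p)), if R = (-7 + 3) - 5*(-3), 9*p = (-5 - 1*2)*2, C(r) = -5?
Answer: -5185/3 ≈ -1728.3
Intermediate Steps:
p = -14/9 (p = ((-5 - 1*2)*2)/9 = ((-5 - 2)*2)/9 = (-7*2)/9 = (⅑)*(-14) = -14/9 ≈ -1.5556)
R = 11 (R = -4 + 15 = 11)
(-107 + (C(7) - 1*71))*(R + K(p)) = (-107 + (-5 - 1*71))*(11 - 14/9) = (-107 + (-5 - 71))*(85/9) = (-107 - 76)*(85/9) = -183*85/9 = -5185/3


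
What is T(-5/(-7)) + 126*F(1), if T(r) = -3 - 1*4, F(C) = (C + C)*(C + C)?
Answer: 497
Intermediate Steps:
F(C) = 4*C² (F(C) = (2*C)*(2*C) = 4*C²)
T(r) = -7 (T(r) = -3 - 4 = -7)
T(-5/(-7)) + 126*F(1) = -7 + 126*(4*1²) = -7 + 126*(4*1) = -7 + 126*4 = -7 + 504 = 497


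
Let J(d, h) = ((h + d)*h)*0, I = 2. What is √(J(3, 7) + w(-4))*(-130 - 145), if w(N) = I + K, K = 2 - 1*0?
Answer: -550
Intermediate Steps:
K = 2 (K = 2 + 0 = 2)
w(N) = 4 (w(N) = 2 + 2 = 4)
J(d, h) = 0 (J(d, h) = ((d + h)*h)*0 = (h*(d + h))*0 = 0)
√(J(3, 7) + w(-4))*(-130 - 145) = √(0 + 4)*(-130 - 145) = √4*(-275) = 2*(-275) = -550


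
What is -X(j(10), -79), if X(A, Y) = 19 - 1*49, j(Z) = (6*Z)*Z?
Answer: 30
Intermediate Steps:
j(Z) = 6*Z²
X(A, Y) = -30 (X(A, Y) = 19 - 49 = -30)
-X(j(10), -79) = -1*(-30) = 30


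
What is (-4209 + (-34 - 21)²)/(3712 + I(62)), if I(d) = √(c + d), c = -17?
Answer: -4395008/13778899 + 3552*√5/13778899 ≈ -0.31839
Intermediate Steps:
I(d) = √(-17 + d)
(-4209 + (-34 - 21)²)/(3712 + I(62)) = (-4209 + (-34 - 21)²)/(3712 + √(-17 + 62)) = (-4209 + (-55)²)/(3712 + √45) = (-4209 + 3025)/(3712 + 3*√5) = -1184/(3712 + 3*√5)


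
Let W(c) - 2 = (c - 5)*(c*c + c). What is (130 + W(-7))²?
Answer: 138384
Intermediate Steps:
W(c) = 2 + (-5 + c)*(c + c²) (W(c) = 2 + (c - 5)*(c*c + c) = 2 + (-5 + c)*(c² + c) = 2 + (-5 + c)*(c + c²))
(130 + W(-7))² = (130 + (2 + (-7)³ - 5*(-7) - 4*(-7)²))² = (130 + (2 - 343 + 35 - 4*49))² = (130 + (2 - 343 + 35 - 196))² = (130 - 502)² = (-372)² = 138384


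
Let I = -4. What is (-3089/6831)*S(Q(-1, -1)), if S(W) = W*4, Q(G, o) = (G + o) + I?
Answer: 24712/2277 ≈ 10.853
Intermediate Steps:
Q(G, o) = -4 + G + o (Q(G, o) = (G + o) - 4 = -4 + G + o)
S(W) = 4*W
(-3089/6831)*S(Q(-1, -1)) = (-3089/6831)*(4*(-4 - 1 - 1)) = (-3089*1/6831)*(4*(-6)) = -3089/6831*(-24) = 24712/2277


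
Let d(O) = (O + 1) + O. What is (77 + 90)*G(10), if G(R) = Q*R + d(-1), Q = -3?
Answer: -5177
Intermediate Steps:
d(O) = 1 + 2*O (d(O) = (1 + O) + O = 1 + 2*O)
G(R) = -1 - 3*R (G(R) = -3*R + (1 + 2*(-1)) = -3*R + (1 - 2) = -3*R - 1 = -1 - 3*R)
(77 + 90)*G(10) = (77 + 90)*(-1 - 3*10) = 167*(-1 - 30) = 167*(-31) = -5177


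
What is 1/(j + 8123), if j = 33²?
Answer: 1/9212 ≈ 0.00010855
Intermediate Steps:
j = 1089
1/(j + 8123) = 1/(1089 + 8123) = 1/9212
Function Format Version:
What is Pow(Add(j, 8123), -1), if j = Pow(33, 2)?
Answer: Rational(1, 9212) ≈ 0.00010855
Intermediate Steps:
j = 1089
Pow(Add(j, 8123), -1) = Pow(Add(1089, 8123), -1) = Pow(9212, -1) = Rational(1, 9212)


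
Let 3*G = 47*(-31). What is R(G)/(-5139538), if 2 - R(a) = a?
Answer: -77/811506 ≈ -9.4885e-5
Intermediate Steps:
G = -1457/3 (G = (47*(-31))/3 = (⅓)*(-1457) = -1457/3 ≈ -485.67)
R(a) = 2 - a
R(G)/(-5139538) = (2 - 1*(-1457/3))/(-5139538) = (2 + 1457/3)*(-1/5139538) = (1463/3)*(-1/5139538) = -77/811506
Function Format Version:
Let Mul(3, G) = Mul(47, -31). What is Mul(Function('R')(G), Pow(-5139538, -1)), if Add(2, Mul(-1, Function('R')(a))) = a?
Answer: Rational(-77, 811506) ≈ -9.4885e-5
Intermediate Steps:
G = Rational(-1457, 3) (G = Mul(Rational(1, 3), Mul(47, -31)) = Mul(Rational(1, 3), -1457) = Rational(-1457, 3) ≈ -485.67)
Function('R')(a) = Add(2, Mul(-1, a))
Mul(Function('R')(G), Pow(-5139538, -1)) = Mul(Add(2, Mul(-1, Rational(-1457, 3))), Pow(-5139538, -1)) = Mul(Add(2, Rational(1457, 3)), Rational(-1, 5139538)) = Mul(Rational(1463, 3), Rational(-1, 5139538)) = Rational(-77, 811506)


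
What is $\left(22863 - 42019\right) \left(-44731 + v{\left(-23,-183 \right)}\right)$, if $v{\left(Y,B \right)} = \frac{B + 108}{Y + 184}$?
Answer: $\frac{137957029496}{161} \approx 8.5688 \cdot 10^{8}$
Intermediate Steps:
$v{\left(Y,B \right)} = \frac{108 + B}{184 + Y}$
$\left(22863 - 42019\right) \left(-44731 + v{\left(-23,-183 \right)}\right) = \left(22863 - 42019\right) \left(-44731 + \frac{108 - 183}{184 - 23}\right) = - 19156 \left(-44731 + \frac{1}{161} \left(-75\right)\right) = - 19156 \left(-44731 - \frac{75}{161}\right) = \left(-19156\right) \left(- \frac{7201766}{161}\right) = \frac{137957029496}{161}$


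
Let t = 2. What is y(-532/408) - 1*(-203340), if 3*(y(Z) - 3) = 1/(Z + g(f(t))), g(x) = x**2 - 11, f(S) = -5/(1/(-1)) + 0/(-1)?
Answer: 263329219/1295 ≈ 2.0334e+5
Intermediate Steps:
f(S) = 5 (f(S) = -5/(-1) + 0*(-1) = -5*(-1) + 0 = 5 + 0 = 5)
g(x) = -11 + x**2
y(Z) = 3 + 1/(3*(14 + Z)) (y(Z) = 3 + 1/(3*(Z + (-11 + 5**2))) = 3 + 1/(3*(Z + (-11 + 25))) = 3 + 1/(3*(Z + 14)) = 3 + 1/(3*(14 + Z)))
y(-532/408) - 1*(-203340) = (127 + 9*(-532/408))/(3*(14 - 532/408)) - 1*(-203340) = (127 + 9*(-532*1/408))/(3*(14 - 532*1/408)) + 203340 = (127 + 9*(-133/102))/(3*(14 - 133/102)) + 203340 = (127 - 399/34)/(3*(1295/102)) + 203340 = (1/3)*(102/1295)*(3919/34) + 203340 = 3919/1295 + 203340 = 263329219/1295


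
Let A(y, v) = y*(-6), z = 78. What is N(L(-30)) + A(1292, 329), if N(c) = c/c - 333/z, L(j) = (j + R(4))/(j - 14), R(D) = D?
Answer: -201637/26 ≈ -7755.3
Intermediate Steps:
A(y, v) = -6*y
L(j) = (4 + j)/(-14 + j) (L(j) = (j + 4)/(j - 14) = (4 + j)/(-14 + j))
N(c) = -85/26 (N(c) = c/c - 333/78 = 1 - 333*1/78 = 1 - 111/26 = -85/26)
N(L(-30)) + A(1292, 329) = -85/26 - 6*1292 = -85/26 - 7752 = -201637/26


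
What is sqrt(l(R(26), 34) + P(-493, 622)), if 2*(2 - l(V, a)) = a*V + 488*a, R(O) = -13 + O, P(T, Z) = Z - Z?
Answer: I*sqrt(8515) ≈ 92.277*I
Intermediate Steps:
P(T, Z) = 0
l(V, a) = 2 - 244*a - V*a/2 (l(V, a) = 2 - (a*V + 488*a)/2 = 2 - (V*a + 488*a)/2 = 2 - (488*a + V*a)/2 = 2 + (-244*a - V*a/2) = 2 - 244*a - V*a/2)
sqrt(l(R(26), 34) + P(-493, 622)) = sqrt((2 - 244*34 - 1/2*(-13 + 26)*34) + 0) = sqrt((2 - 8296 - 1/2*13*34) + 0) = sqrt((2 - 8296 - 221) + 0) = sqrt(-8515 + 0) = sqrt(-8515) = I*sqrt(8515)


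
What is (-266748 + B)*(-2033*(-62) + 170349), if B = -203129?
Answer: -139269193415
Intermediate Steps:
(-266748 + B)*(-2033*(-62) + 170349) = (-266748 - 203129)*(-2033*(-62) + 170349) = -469877*(126046 + 170349) = -469877*296395 = -139269193415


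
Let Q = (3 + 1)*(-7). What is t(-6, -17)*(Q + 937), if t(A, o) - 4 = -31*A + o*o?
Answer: 435411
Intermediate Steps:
t(A, o) = 4 + o**2 - 31*A (t(A, o) = 4 + (-31*A + o*o) = 4 + (-31*A + o**2) = 4 + (o**2 - 31*A) = 4 + o**2 - 31*A)
Q = -28 (Q = 4*(-7) = -28)
t(-6, -17)*(Q + 937) = (4 + (-17)**2 - 31*(-6))*(-28 + 937) = (4 + 289 + 186)*909 = 479*909 = 435411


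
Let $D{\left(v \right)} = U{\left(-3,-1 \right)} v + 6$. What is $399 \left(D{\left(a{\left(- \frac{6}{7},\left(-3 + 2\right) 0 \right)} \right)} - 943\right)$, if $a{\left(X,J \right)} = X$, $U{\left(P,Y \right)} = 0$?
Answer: $-373863$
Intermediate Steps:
$D{\left(v \right)} = 6$ ($D{\left(v \right)} = 0 v + 6 = 0 + 6 = 6$)
$399 \left(D{\left(a{\left(- \frac{6}{7},\left(-3 + 2\right) 0 \right)} \right)} - 943\right) = 399 \left(6 - 943\right) = 399 \left(-937\right) = -373863$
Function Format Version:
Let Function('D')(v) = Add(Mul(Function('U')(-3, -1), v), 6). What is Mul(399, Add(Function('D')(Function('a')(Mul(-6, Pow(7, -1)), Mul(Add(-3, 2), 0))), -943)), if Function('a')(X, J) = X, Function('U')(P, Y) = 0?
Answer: -373863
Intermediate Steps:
Function('D')(v) = 6 (Function('D')(v) = Add(Mul(0, v), 6) = Add(0, 6) = 6)
Mul(399, Add(Function('D')(Function('a')(Mul(-6, Pow(7, -1)), Mul(Add(-3, 2), 0))), -943)) = Mul(399, Add(6, -943)) = Mul(399, -937) = -373863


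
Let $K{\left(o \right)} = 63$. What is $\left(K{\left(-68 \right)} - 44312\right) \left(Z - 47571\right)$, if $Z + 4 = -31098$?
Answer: $3481201577$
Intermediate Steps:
$Z = -31102$ ($Z = -4 - 31098 = -31102$)
$\left(K{\left(-68 \right)} - 44312\right) \left(Z - 47571\right) = \left(63 - 44312\right) \left(-31102 - 47571\right) = \left(-44249\right) \left(-78673\right) = 3481201577$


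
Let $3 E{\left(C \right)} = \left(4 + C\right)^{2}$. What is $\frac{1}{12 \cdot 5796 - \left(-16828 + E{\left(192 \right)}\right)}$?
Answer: $\frac{3}{220724} \approx 1.3592 \cdot 10^{-5}$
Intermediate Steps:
$E{\left(C \right)} = \frac{\left(4 + C\right)^{2}}{3}$
$\frac{1}{12 \cdot 5796 - \left(-16828 + E{\left(192 \right)}\right)} = \frac{1}{12 \cdot 5796 + \left(16828 - \frac{\left(4 + 192\right)^{2}}{3}\right)} = \frac{1}{69552 + \left(16828 - \frac{196^{2}}{3}\right)} = \frac{1}{69552 + \left(16828 - \frac{1}{3} \cdot 38416\right)} = \frac{1}{69552 + \left(16828 - \frac{38416}{3}\right)} = \frac{1}{69552 + \frac{12068}{3}} = \frac{1}{\frac{220724}{3}} = \frac{3}{220724}$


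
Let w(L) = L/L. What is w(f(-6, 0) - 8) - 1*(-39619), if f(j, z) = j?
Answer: 39620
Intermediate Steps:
w(L) = 1
w(f(-6, 0) - 8) - 1*(-39619) = 1 - 1*(-39619) = 1 + 39619 = 39620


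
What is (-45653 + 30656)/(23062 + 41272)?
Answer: -14997/64334 ≈ -0.23311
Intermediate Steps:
(-45653 + 30656)/(23062 + 41272) = -14997/64334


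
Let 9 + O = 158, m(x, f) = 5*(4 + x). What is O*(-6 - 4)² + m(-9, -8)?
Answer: 14875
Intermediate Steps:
m(x, f) = 20 + 5*x
O = 149 (O = -9 + 158 = 149)
O*(-6 - 4)² + m(-9, -8) = 149*(-6 - 4)² + (20 + 5*(-9)) = 149*(-10)² + (20 - 45) = 149*100 - 25 = 14900 - 25 = 14875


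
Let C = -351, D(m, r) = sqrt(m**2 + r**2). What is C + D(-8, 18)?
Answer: -351 + 2*sqrt(97) ≈ -331.30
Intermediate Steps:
C + D(-8, 18) = -351 + sqrt((-8)**2 + 18**2) = -351 + sqrt(64 + 324) = -351 + sqrt(388) = -351 + 2*sqrt(97)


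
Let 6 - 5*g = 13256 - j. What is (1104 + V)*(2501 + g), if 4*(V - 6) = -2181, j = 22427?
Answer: 24489819/10 ≈ 2.4490e+6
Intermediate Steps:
V = -2157/4 (V = 6 + (¼)*(-2181) = 6 - 2181/4 = -2157/4 ≈ -539.25)
g = 9177/5 (g = 6/5 - (13256 - 1*22427)/5 = 6/5 - (13256 - 22427)/5 = 6/5 - ⅕*(-9171) = 6/5 + 9171/5 = 9177/5 ≈ 1835.4)
(1104 + V)*(2501 + g) = (1104 - 2157/4)*(2501 + 9177/5) = (2259/4)*(21682/5) = 24489819/10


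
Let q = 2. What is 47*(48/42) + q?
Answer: 390/7 ≈ 55.714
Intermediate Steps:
47*(48/42) + q = 47*(48/42) + 2 = 47*(48*(1/42)) + 2 = 47*(8/7) + 2 = 376/7 + 2 = 390/7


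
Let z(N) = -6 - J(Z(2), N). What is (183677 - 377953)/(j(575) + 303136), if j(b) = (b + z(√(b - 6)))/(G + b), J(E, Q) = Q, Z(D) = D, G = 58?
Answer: -5899366602569289/9205026340580270 - 30744177*√569/9205026340580270 ≈ -0.64089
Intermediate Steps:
z(N) = -6 - N
j(b) = (-6 + b - √(-6 + b))/(58 + b) (j(b) = (b + (-6 - √(b - 6)))/(58 + b) = (b + (-6 - √(-6 + b)))/(58 + b) = (-6 + b - √(-6 + b))/(58 + b))
(183677 - 377953)/(j(575) + 303136) = (183677 - 377953)/((-6 + 575 - √(-6 + 575))/(58 + 575) + 303136) = -194276/((-6 + 575 - √569)/633 + 303136) = -194276/((569 - √569)/633 + 303136) = -194276/((569/633 - √569/633) + 303136) = -194276/(191885657/633 - √569/633)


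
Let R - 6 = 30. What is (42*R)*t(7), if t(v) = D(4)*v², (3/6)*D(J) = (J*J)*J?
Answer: 9483264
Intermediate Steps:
R = 36 (R = 6 + 30 = 36)
D(J) = 2*J³ (D(J) = 2*((J*J)*J) = 2*(J²*J) = 2*J³)
t(v) = 128*v² (t(v) = (2*4³)*v² = (2*64)*v² = 128*v²)
(42*R)*t(7) = (42*36)*(128*7²) = 1512*(128*49) = 1512*6272 = 9483264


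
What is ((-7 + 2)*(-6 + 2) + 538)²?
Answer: 311364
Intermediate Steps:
((-7 + 2)*(-6 + 2) + 538)² = (-5*(-4) + 538)² = (20 + 538)² = 558² = 311364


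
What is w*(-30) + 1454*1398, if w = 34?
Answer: 2031672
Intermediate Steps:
w*(-30) + 1454*1398 = 34*(-30) + 1454*1398 = -1020 + 2032692 = 2031672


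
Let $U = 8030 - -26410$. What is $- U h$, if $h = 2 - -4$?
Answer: $-206640$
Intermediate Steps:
$U = 34440$ ($U = 8030 + 26410 = 34440$)
$h = 6$ ($h = 2 + 4 = 6$)
$- U h = - 34440 \cdot 6 = \left(-1\right) 206640 = -206640$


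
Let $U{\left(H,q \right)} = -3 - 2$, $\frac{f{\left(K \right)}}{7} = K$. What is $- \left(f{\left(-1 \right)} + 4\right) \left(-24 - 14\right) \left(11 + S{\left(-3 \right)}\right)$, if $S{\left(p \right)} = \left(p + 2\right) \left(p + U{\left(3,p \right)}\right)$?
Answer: $-2166$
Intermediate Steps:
$f{\left(K \right)} = 7 K$
$U{\left(H,q \right)} = -5$
$S{\left(p \right)} = \left(-5 + p\right) \left(2 + p\right)$ ($S{\left(p \right)} = \left(p + 2\right) \left(p - 5\right) = \left(2 + p\right) \left(-5 + p\right) = \left(-5 + p\right) \left(2 + p\right)$)
$- \left(f{\left(-1 \right)} + 4\right) \left(-24 - 14\right) \left(11 + S{\left(-3 \right)}\right) = - \left(7 \left(-1\right) + 4\right) \left(-24 - 14\right) \left(11 - \left(1 - 9\right)\right) = - \left(-7 + 4\right) \left(-38\right) \left(11 + \left(-10 + 9 + 9\right)\right) = - \left(-3\right) \left(-38\right) \left(11 + 8\right) = - 114 \cdot 19 = \left(-1\right) 2166 = -2166$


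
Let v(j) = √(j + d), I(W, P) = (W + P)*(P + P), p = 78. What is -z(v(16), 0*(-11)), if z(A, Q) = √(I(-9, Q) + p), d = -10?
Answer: -√78 ≈ -8.8318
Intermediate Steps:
I(W, P) = 2*P*(P + W) (I(W, P) = (P + W)*(2*P) = 2*P*(P + W))
v(j) = √(-10 + j) (v(j) = √(j - 10) = √(-10 + j))
z(A, Q) = √(78 + 2*Q*(-9 + Q)) (z(A, Q) = √(2*Q*(Q - 9) + 78) = √(2*Q*(-9 + Q) + 78) = √(78 + 2*Q*(-9 + Q)))
-z(v(16), 0*(-11)) = -√2*√(39 + (0*(-11))*(-9 + 0*(-11))) = -√2*√(39 + 0*(-9 + 0)) = -√2*√(39 + 0*(-9)) = -√2*√(39 + 0) = -√2*√39 = -√78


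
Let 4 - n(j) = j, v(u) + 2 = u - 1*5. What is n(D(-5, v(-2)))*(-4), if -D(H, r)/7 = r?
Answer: 236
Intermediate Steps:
v(u) = -7 + u (v(u) = -2 + (u - 1*5) = -2 + (u - 5) = -2 + (-5 + u) = -7 + u)
D(H, r) = -7*r
n(j) = 4 - j
n(D(-5, v(-2)))*(-4) = (4 - (-7)*(-7 - 2))*(-4) = (4 - (-7)*(-9))*(-4) = (4 - 1*63)*(-4) = (4 - 63)*(-4) = -59*(-4) = 236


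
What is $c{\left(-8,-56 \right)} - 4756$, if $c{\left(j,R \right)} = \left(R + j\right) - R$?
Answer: $-4764$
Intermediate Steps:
$c{\left(j,R \right)} = j$
$c{\left(-8,-56 \right)} - 4756 = -8 - 4756 = -4764$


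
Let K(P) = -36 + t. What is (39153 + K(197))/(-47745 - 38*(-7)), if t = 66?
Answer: -39183/47479 ≈ -0.82527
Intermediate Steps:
K(P) = 30 (K(P) = -36 + 66 = 30)
(39153 + K(197))/(-47745 - 38*(-7)) = (39153 + 30)/(-47745 - 38*(-7)) = 39183/(-47745 + 266) = 39183/(-47479) = 39183*(-1/47479) = -39183/47479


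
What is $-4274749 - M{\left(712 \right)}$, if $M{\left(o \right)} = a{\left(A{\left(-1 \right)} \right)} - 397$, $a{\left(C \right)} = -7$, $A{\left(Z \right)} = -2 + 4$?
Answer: $-4274345$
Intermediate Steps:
$A{\left(Z \right)} = 2$
$M{\left(o \right)} = -404$ ($M{\left(o \right)} = -7 - 397 = -404$)
$-4274749 - M{\left(712 \right)} = -4274749 - -404 = -4274749 + 404 = -4274345$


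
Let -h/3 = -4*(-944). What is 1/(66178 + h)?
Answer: 1/54850 ≈ 1.8232e-5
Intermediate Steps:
h = -11328 (h = -(-12)*(-944) = -3*3776 = -11328)
1/(66178 + h) = 1/(66178 - 11328) = 1/54850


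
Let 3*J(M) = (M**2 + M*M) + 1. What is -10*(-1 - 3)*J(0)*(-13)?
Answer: -520/3 ≈ -173.33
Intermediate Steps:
J(M) = 1/3 + 2*M**2/3 (J(M) = ((M**2 + M*M) + 1)/3 = ((M**2 + M**2) + 1)/3 = (2*M**2 + 1)/3 = (1 + 2*M**2)/3 = 1/3 + 2*M**2/3)
-10*(-1 - 3)*J(0)*(-13) = -10*(-1 - 3)*(1/3 + (2/3)*0**2)*(-13) = -(-40)*(1/3 + (2/3)*0)*(-13) = -(-40)*(1/3 + 0)*(-13) = -(-40)/3*(-13) = -10*(-4/3)*(-13) = (40/3)*(-13) = -520/3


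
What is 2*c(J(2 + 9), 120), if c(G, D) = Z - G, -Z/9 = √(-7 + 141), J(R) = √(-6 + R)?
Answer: -18*√134 - 2*√5 ≈ -212.84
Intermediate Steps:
Z = -9*√134 (Z = -9*√(-7 + 141) = -9*√134 ≈ -104.18)
c(G, D) = -G - 9*√134 (c(G, D) = -9*√134 - G = -G - 9*√134)
2*c(J(2 + 9), 120) = 2*(-√(-6 + (2 + 9)) - 9*√134) = 2*(-√(-6 + 11) - 9*√134) = 2*(-√5 - 9*√134) = -18*√134 - 2*√5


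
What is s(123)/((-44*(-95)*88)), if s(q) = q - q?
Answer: 0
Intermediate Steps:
s(q) = 0
s(123)/((-44*(-95)*88)) = 0/((-44*(-95)*88)) = 0/((4180*88)) = 0/367840 = 0*(1/367840) = 0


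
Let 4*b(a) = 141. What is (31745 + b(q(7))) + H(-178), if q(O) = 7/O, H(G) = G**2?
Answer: 253857/4 ≈ 63464.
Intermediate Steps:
b(a) = 141/4 (b(a) = (1/4)*141 = 141/4)
(31745 + b(q(7))) + H(-178) = (31745 + 141/4) + (-178)**2 = 127121/4 + 31684 = 253857/4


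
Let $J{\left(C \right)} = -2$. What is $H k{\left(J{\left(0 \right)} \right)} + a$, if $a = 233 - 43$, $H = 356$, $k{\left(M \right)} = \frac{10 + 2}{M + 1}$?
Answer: $-4082$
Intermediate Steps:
$k{\left(M \right)} = \frac{12}{1 + M}$
$a = 190$
$H k{\left(J{\left(0 \right)} \right)} + a = 356 \frac{12}{1 - 2} + 190 = 356 \frac{12}{-1} + 190 = 356 \cdot 12 \left(-1\right) + 190 = 356 \left(-12\right) + 190 = -4272 + 190 = -4082$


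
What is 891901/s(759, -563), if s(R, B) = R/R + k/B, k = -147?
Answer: 502140263/710 ≈ 7.0724e+5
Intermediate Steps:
s(R, B) = 1 - 147/B (s(R, B) = R/R - 147/B = 1 - 147/B)
891901/s(759, -563) = 891901/(((-147 - 563)/(-563))) = 891901/((-1/563*(-710))) = 891901/(710/563) = 891901*(563/710) = 502140263/710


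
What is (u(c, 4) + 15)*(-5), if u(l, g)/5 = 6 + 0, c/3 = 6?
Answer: -225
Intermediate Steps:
c = 18 (c = 3*6 = 18)
u(l, g) = 30 (u(l, g) = 5*(6 + 0) = 5*6 = 30)
(u(c, 4) + 15)*(-5) = (30 + 15)*(-5) = 45*(-5) = -225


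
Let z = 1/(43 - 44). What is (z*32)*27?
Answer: -864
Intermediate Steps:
z = -1 (z = 1/(-1) = -1)
(z*32)*27 = -1*32*27 = -32*27 = -864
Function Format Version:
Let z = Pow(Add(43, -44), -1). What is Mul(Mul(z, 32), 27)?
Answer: -864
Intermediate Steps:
z = -1 (z = Pow(-1, -1) = -1)
Mul(Mul(z, 32), 27) = Mul(Mul(-1, 32), 27) = Mul(-32, 27) = -864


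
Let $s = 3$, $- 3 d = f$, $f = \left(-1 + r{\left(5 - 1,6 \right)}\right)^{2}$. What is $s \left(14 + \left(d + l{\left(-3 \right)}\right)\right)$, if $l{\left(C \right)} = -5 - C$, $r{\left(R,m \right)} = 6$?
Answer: $11$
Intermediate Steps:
$f = 25$ ($f = \left(-1 + 6\right)^{2} = 5^{2} = 25$)
$d = - \frac{25}{3}$ ($d = \left(- \frac{1}{3}\right) 25 = - \frac{25}{3} \approx -8.3333$)
$s \left(14 + \left(d + l{\left(-3 \right)}\right)\right) = 3 \left(14 - \frac{31}{3}\right) = 3 \cdot \frac{11}{3} = 11$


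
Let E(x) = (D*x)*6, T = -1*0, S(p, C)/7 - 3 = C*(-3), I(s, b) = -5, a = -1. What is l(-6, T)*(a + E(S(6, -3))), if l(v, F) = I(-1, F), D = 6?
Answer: -15115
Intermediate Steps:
S(p, C) = 21 - 21*C (S(p, C) = 21 + 7*(C*(-3)) = 21 + 7*(-3*C) = 21 - 21*C)
T = 0
l(v, F) = -5
E(x) = 36*x (E(x) = (6*x)*6 = 36*x)
l(-6, T)*(a + E(S(6, -3))) = -5*(-1 + 36*(21 - 21*(-3))) = -5*(-1 + 36*(21 + 63)) = -5*(-1 + 36*84) = -5*(-1 + 3024) = -5*3023 = -15115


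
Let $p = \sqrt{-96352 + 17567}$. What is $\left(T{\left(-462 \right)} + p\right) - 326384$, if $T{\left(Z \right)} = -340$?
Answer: $-326724 + i \sqrt{78785} \approx -3.2672 \cdot 10^{5} + 280.69 i$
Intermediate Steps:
$p = i \sqrt{78785}$ ($p = \sqrt{-78785} = i \sqrt{78785} \approx 280.69 i$)
$\left(T{\left(-462 \right)} + p\right) - 326384 = \left(-340 + i \sqrt{78785}\right) - 326384 = -326724 + i \sqrt{78785}$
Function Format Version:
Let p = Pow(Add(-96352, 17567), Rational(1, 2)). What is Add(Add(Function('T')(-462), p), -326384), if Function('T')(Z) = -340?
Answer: Add(-326724, Mul(I, Pow(78785, Rational(1, 2)))) ≈ Add(-3.2672e+5, Mul(280.69, I))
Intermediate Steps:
p = Mul(I, Pow(78785, Rational(1, 2))) (p = Pow(-78785, Rational(1, 2)) = Mul(I, Pow(78785, Rational(1, 2))) ≈ Mul(280.69, I))
Add(Add(Function('T')(-462), p), -326384) = Add(Add(-340, Mul(I, Pow(78785, Rational(1, 2)))), -326384) = Add(-326724, Mul(I, Pow(78785, Rational(1, 2))))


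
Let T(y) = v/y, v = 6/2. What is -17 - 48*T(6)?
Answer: -41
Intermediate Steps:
v = 3 (v = 6*(½) = 3)
T(y) = 3/y
-17 - 48*T(6) = -17 - 144/6 = -17 - 48*½ = -17 - 24 = -41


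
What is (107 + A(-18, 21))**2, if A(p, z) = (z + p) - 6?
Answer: 10816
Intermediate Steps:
A(p, z) = -6 + p + z (A(p, z) = (p + z) - 6 = -6 + p + z)
(107 + A(-18, 21))**2 = (107 + (-6 - 18 + 21))**2 = (107 - 3)**2 = 104**2 = 10816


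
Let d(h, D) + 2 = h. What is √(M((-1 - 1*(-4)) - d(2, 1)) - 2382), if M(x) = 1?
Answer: I*√2381 ≈ 48.795*I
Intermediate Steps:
d(h, D) = -2 + h
√(M((-1 - 1*(-4)) - d(2, 1)) - 2382) = √(1 - 2382) = √(-2381) = I*√2381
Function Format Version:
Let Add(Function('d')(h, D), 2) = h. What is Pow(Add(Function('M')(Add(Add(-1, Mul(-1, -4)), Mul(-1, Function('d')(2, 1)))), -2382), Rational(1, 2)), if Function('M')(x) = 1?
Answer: Mul(I, Pow(2381, Rational(1, 2))) ≈ Mul(48.795, I)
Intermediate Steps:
Function('d')(h, D) = Add(-2, h)
Pow(Add(Function('M')(Add(Add(-1, Mul(-1, -4)), Mul(-1, Function('d')(2, 1)))), -2382), Rational(1, 2)) = Pow(Add(1, -2382), Rational(1, 2)) = Pow(-2381, Rational(1, 2)) = Mul(I, Pow(2381, Rational(1, 2)))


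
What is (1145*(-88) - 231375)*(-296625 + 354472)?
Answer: -19213013345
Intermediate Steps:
(1145*(-88) - 231375)*(-296625 + 354472) = (-100760 - 231375)*57847 = -332135*57847 = -19213013345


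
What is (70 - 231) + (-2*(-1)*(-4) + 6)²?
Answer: -157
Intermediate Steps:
(70 - 231) + (-2*(-1)*(-4) + 6)² = -161 + (2*(-4) + 6)² = -161 + (-8 + 6)² = -161 + (-2)² = -161 + 4 = -157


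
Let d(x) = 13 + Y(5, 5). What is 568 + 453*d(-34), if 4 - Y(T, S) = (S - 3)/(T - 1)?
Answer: 16085/2 ≈ 8042.5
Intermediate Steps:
Y(T, S) = 4 - (-3 + S)/(-1 + T) (Y(T, S) = 4 - (S - 3)/(T - 1) = 4 - (-3 + S)/(-1 + T))
d(x) = 33/2 (d(x) = 13 + (-1 - 1*5 + 4*5)/(-1 + 5) = 13 + (-1 - 5 + 20)/4 = 13 + (1/4)*14 = 13 + 7/2 = 33/2)
568 + 453*d(-34) = 568 + 453*(33/2) = 568 + 14949/2 = 16085/2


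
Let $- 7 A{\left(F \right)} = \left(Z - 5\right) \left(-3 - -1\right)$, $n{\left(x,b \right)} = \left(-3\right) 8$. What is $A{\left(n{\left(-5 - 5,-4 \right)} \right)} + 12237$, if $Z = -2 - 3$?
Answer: $\frac{85639}{7} \approx 12234.0$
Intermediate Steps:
$Z = -5$
$n{\left(x,b \right)} = -24$
$A{\left(F \right)} = - \frac{20}{7}$ ($A{\left(F \right)} = - \frac{\left(-5 - 5\right) \left(-3 - -1\right)}{7} = - \frac{\left(-10\right) \left(-3 + 1\right)}{7} = - \frac{\left(-10\right) \left(-2\right)}{7} = \left(- \frac{1}{7}\right) 20 = - \frac{20}{7}$)
$A{\left(n{\left(-5 - 5,-4 \right)} \right)} + 12237 = - \frac{20}{7} + 12237 = \frac{85639}{7}$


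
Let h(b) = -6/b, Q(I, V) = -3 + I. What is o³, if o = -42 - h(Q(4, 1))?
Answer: -46656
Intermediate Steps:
o = -36 (o = -42 - (-6)/(-3 + 4) = -42 - (-6)/1 = -42 - (-6) = -42 - 1*(-6) = -42 + 6 = -36)
o³ = (-36)³ = -46656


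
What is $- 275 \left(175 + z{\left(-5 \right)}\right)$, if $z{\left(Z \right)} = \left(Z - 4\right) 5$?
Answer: $-35750$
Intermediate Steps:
$z{\left(Z \right)} = -20 + 5 Z$ ($z{\left(Z \right)} = \left(-4 + Z\right) 5 = -20 + 5 Z$)
$- 275 \left(175 + z{\left(-5 \right)}\right) = - 275 \left(175 + \left(-20 + 5 \left(-5\right)\right)\right) = - 275 \left(175 - 45\right) = \left(-275\right) 130 = -35750$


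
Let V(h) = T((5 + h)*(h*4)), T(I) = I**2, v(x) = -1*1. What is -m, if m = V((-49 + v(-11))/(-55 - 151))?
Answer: -2916000000/112550881 ≈ -25.908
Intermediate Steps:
v(x) = -1
V(h) = 16*h**2*(5 + h)**2 (V(h) = ((5 + h)*(h*4))**2 = ((5 + h)*(4*h))**2 = (4*h*(5 + h))**2 = 16*h**2*(5 + h)**2)
m = 2916000000/112550881 (m = 16*((-49 - 1)/(-55 - 151))**2*(5 + (-49 - 1)/(-55 - 151))**2 = 16*(-50/(-206))**2*(5 - 50/(-206))**2 = 16*(-50*(-1/206))**2*(5 - 50*(-1/206))**2 = 16*(25/103)**2*(5 + 25/103)**2 = 16*(625/10609)*(540/103)**2 = 16*(625/10609)*(291600/10609) = 2916000000/112550881 ≈ 25.908)
-m = -1*2916000000/112550881 = -2916000000/112550881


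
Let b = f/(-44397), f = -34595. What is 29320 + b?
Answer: 1301754635/44397 ≈ 29321.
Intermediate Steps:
b = 34595/44397 (b = -34595/(-44397) = -34595*(-1/44397) = 34595/44397 ≈ 0.77922)
29320 + b = 29320 + 34595/44397 = 1301754635/44397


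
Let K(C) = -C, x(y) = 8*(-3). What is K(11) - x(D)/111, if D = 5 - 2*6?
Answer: -399/37 ≈ -10.784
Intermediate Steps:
D = -7 (D = 5 - 12 = -7)
x(y) = -24
K(11) - x(D)/111 = -1*11 - (-24)/111 = -11 - (-24)/111 = -11 - 1*(-8/37) = -11 + 8/37 = -399/37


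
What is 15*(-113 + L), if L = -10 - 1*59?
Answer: -2730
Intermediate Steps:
L = -69 (L = -10 - 59 = -69)
15*(-113 + L) = 15*(-113 - 69) = 15*(-182) = -2730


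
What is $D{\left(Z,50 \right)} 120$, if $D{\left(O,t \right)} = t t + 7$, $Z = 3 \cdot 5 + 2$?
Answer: $300840$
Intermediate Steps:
$Z = 17$ ($Z = 15 + 2 = 17$)
$D{\left(O,t \right)} = 7 + t^{2}$ ($D{\left(O,t \right)} = t^{2} + 7 = 7 + t^{2}$)
$D{\left(Z,50 \right)} 120 = \left(7 + 50^{2}\right) 120 = \left(7 + 2500\right) 120 = 2507 \cdot 120 = 300840$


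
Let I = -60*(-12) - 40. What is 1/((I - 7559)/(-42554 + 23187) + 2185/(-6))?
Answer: -116202/42275621 ≈ -0.0027487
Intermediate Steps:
I = 680 (I = 720 - 40 = 680)
1/((I - 7559)/(-42554 + 23187) + 2185/(-6)) = 1/((680 - 7559)/(-42554 + 23187) + 2185/(-6)) = 1/(-6879/(-19367) - ⅙*2185) = 1/(-6879*(-1/19367) - 2185/6) = 1/(6879/19367 - 2185/6) = 1/(-42275621/116202) = -116202/42275621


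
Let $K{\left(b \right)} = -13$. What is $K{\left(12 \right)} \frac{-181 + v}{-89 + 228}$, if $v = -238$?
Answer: $\frac{5447}{139} \approx 39.187$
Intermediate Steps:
$K{\left(12 \right)} \frac{-181 + v}{-89 + 228} = - 13 \frac{-181 - 238}{-89 + 228} = - 13 \left(- \frac{419}{139}\right) = - 13 \left(\left(-419\right) \frac{1}{139}\right) = \left(-13\right) \left(- \frac{419}{139}\right) = \frac{5447}{139}$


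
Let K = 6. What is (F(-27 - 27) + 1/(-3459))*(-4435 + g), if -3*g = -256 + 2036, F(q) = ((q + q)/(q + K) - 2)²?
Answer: -51937655/166032 ≈ -312.82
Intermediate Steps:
F(q) = (-2 + 2*q/(6 + q))² (F(q) = ((q + q)/(q + 6) - 2)² = ((2*q)/(6 + q) - 2)² = (2*q/(6 + q) - 2)² = (-2 + 2*q/(6 + q))²)
g = -1780/3 (g = -(-256 + 2036)/3 = -⅓*1780 = -1780/3 ≈ -593.33)
(F(-27 - 27) + 1/(-3459))*(-4435 + g) = (144/(6 + (-27 - 27))² + 1/(-3459))*(-4435 - 1780/3) = (144/(6 - 54)² - 1/3459)*(-15085/3) = (144/(-48)² - 1/3459)*(-15085/3) = (144*(1/2304) - 1/3459)*(-15085/3) = (1/16 - 1/3459)*(-15085/3) = (3443/55344)*(-15085/3) = -51937655/166032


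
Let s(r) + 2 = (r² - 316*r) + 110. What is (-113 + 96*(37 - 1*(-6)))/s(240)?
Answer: -4015/18132 ≈ -0.22143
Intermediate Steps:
s(r) = 108 + r² - 316*r (s(r) = -2 + ((r² - 316*r) + 110) = -2 + (110 + r² - 316*r) = 108 + r² - 316*r)
(-113 + 96*(37 - 1*(-6)))/s(240) = (-113 + 96*(37 - 1*(-6)))/(108 + 240² - 316*240) = (-113 + 96*(37 + 6))/(108 + 57600 - 75840) = (-113 + 96*43)/(-18132) = (-113 + 4128)*(-1/18132) = 4015*(-1/18132) = -4015/18132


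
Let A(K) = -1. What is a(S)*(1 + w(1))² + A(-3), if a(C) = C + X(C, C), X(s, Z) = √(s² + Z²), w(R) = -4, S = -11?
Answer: -100 + 99*√2 ≈ 40.007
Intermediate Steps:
X(s, Z) = √(Z² + s²)
a(C) = C + √2*√(C²) (a(C) = C + √(C² + C²) = C + √(2*C²) = C + √2*√(C²))
a(S)*(1 + w(1))² + A(-3) = (-11 + √2*√((-11)²))*(1 - 4)² - 1 = (-11 + √2*√121)*(-3)² - 1 = (-11 + √2*11)*9 - 1 = (-11 + 11*√2)*9 - 1 = (-99 + 99*√2) - 1 = -100 + 99*√2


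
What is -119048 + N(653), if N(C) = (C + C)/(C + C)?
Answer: -119047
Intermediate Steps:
N(C) = 1 (N(C) = (2*C)/((2*C)) = (2*C)*(1/(2*C)) = 1)
-119048 + N(653) = -119048 + 1 = -119047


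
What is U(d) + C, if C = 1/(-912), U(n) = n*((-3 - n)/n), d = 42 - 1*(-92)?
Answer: -124945/912 ≈ -137.00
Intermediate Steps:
d = 134 (d = 42 + 92 = 134)
U(n) = -3 - n (U(n) = n*((-3 - n)/n) = -3 - n)
C = -1/912 ≈ -0.0010965
U(d) + C = (-3 - 1*134) - 1/912 = (-3 - 134) - 1/912 = -137 - 1/912 = -124945/912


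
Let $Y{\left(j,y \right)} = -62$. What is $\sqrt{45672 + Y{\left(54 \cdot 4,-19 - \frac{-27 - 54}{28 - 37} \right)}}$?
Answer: $\sqrt{45610} \approx 213.56$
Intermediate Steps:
$\sqrt{45672 + Y{\left(54 \cdot 4,-19 - \frac{-27 - 54}{28 - 37} \right)}} = \sqrt{45672 - 62} = \sqrt{45610}$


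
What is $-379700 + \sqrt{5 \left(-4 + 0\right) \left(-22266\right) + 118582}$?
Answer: $-379700 + \sqrt{563902} \approx -3.7895 \cdot 10^{5}$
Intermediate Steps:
$-379700 + \sqrt{5 \left(-4 + 0\right) \left(-22266\right) + 118582} = -379700 + \sqrt{5 \left(-4\right) \left(-22266\right) + 118582} = -379700 + \sqrt{\left(-20\right) \left(-22266\right) + 118582} = -379700 + \sqrt{445320 + 118582} = -379700 + \sqrt{563902}$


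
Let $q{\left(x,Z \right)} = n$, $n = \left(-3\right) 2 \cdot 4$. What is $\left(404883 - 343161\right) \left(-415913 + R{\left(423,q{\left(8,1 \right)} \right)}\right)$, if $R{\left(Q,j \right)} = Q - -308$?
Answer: $-25625863404$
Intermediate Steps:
$n = -24$ ($n = \left(-6\right) 4 = -24$)
$q{\left(x,Z \right)} = -24$
$R{\left(Q,j \right)} = 308 + Q$ ($R{\left(Q,j \right)} = Q + 308 = 308 + Q$)
$\left(404883 - 343161\right) \left(-415913 + R{\left(423,q{\left(8,1 \right)} \right)}\right) = \left(404883 - 343161\right) \left(-415913 + \left(308 + 423\right)\right) = 61722 \left(-415913 + 731\right) = 61722 \left(-415182\right) = -25625863404$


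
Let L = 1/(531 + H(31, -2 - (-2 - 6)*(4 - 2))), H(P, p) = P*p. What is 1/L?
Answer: 965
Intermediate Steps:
L = 1/965 (L = 1/(531 + 31*(-2 - (-2 - 6)*(4 - 2))) = 1/(531 + 31*(-2 - (-8)*2)) = 1/(531 + 31*(-2 - 1*(-16))) = 1/(531 + 31*(-2 + 16)) = 1/(531 + 31*14) = 1/(531 + 434) = 1/965 ≈ 0.0010363)
1/L = 1/(1/965) = 965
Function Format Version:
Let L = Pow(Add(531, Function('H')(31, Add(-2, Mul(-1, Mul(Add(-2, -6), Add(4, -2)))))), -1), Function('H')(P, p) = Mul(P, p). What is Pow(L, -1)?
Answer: 965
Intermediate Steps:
L = Rational(1, 965) (L = Pow(Add(531, Mul(31, Add(-2, Mul(-1, Mul(Add(-2, -6), Add(4, -2)))))), -1) = Pow(Add(531, Mul(31, Add(-2, Mul(-1, Mul(-8, 2))))), -1) = Pow(Add(531, Mul(31, Add(-2, Mul(-1, -16)))), -1) = Pow(Add(531, Mul(31, Add(-2, 16))), -1) = Pow(Add(531, Mul(31, 14)), -1) = Pow(Add(531, 434), -1) = Pow(965, -1) = Rational(1, 965) ≈ 0.0010363)
Pow(L, -1) = Pow(Rational(1, 965), -1) = 965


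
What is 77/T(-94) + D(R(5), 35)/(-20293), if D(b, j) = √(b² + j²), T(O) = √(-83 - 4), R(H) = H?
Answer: -25*√2/20293 - 77*I*√87/87 ≈ -0.0017422 - 8.2553*I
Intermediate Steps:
T(O) = I*√87 (T(O) = √(-87) = I*√87)
77/T(-94) + D(R(5), 35)/(-20293) = 77/((I*√87)) + √(5² + 35²)/(-20293) = 77*(-I*√87/87) + √(25 + 1225)*(-1/20293) = -77*I*√87/87 + √1250*(-1/20293) = -77*I*√87/87 + (25*√2)*(-1/20293) = -77*I*√87/87 - 25*√2/20293 = -25*√2/20293 - 77*I*√87/87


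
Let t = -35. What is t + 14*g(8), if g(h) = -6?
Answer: -119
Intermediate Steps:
t + 14*g(8) = -35 + 14*(-6) = -35 - 84 = -119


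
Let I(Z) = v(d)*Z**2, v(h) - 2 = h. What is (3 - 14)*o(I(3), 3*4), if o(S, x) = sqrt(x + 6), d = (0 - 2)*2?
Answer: -33*sqrt(2) ≈ -46.669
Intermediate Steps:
d = -4 (d = -2*2 = -4)
v(h) = 2 + h
I(Z) = -2*Z**2 (I(Z) = (2 - 4)*Z**2 = -2*Z**2)
o(S, x) = sqrt(6 + x)
(3 - 14)*o(I(3), 3*4) = (3 - 14)*sqrt(6 + 3*4) = -11*sqrt(6 + 12) = -33*sqrt(2)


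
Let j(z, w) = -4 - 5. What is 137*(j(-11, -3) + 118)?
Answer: 14933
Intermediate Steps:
j(z, w) = -9
137*(j(-11, -3) + 118) = 137*(-9 + 118) = 137*109 = 14933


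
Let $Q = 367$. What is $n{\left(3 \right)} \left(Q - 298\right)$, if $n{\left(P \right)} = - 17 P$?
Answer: $-3519$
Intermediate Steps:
$n{\left(3 \right)} \left(Q - 298\right) = \left(-17\right) 3 \left(367 - 298\right) = \left(-51\right) 69 = -3519$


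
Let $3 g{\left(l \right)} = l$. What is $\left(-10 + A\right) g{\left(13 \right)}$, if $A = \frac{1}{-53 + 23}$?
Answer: $- \frac{3913}{90} \approx -43.478$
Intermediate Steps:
$g{\left(l \right)} = \frac{l}{3}$
$A = - \frac{1}{30}$ ($A = \frac{1}{-30} = - \frac{1}{30} \approx -0.033333$)
$\left(-10 + A\right) g{\left(13 \right)} = \left(-10 - \frac{1}{30}\right) \frac{1}{3} \cdot 13 = \left(- \frac{301}{30}\right) \frac{13}{3} = - \frac{3913}{90}$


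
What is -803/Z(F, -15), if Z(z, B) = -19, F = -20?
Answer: 803/19 ≈ 42.263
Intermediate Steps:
-803/Z(F, -15) = -803/(-19) = -803*(-1/19) = 803/19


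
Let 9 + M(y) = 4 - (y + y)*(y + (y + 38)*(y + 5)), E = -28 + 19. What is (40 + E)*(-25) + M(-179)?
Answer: 8718310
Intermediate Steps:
E = -9
M(y) = -5 - 2*y*(y + (5 + y)*(38 + y)) (M(y) = -9 + (4 - (y + y)*(y + (y + 38)*(y + 5))) = -9 + (4 - 2*y*(y + (38 + y)*(5 + y))) = -9 + (4 - 2*y*(y + (5 + y)*(38 + y))) = -5 - 2*y*(y + (5 + y)*(38 + y)))
(40 + E)*(-25) + M(-179) = (40 - 9)*(-25) + (-5 - 380*(-179) - 88*(-179)² - 2*(-179)³) = 31*(-25) + (-5 + 68020 - 88*32041 - 2*(-5735339)) = -775 + (-5 + 68020 - 2819608 + 11470678) = -775 + 8719085 = 8718310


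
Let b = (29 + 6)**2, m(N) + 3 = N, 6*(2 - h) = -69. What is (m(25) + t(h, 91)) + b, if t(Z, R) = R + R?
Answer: 1429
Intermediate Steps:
h = 27/2 (h = 2 - 1/6*(-69) = 2 + 23/2 = 27/2 ≈ 13.500)
t(Z, R) = 2*R
m(N) = -3 + N
b = 1225 (b = 35**2 = 1225)
(m(25) + t(h, 91)) + b = ((-3 + 25) + 2*91) + 1225 = (22 + 182) + 1225 = 204 + 1225 = 1429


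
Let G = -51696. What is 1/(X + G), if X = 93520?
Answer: 1/41824 ≈ 2.3910e-5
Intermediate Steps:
1/(X + G) = 1/(93520 - 51696) = 1/41824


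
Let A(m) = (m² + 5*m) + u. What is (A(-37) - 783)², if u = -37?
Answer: 132496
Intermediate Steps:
A(m) = -37 + m² + 5*m (A(m) = (m² + 5*m) - 37 = -37 + m² + 5*m)
(A(-37) - 783)² = ((-37 + (-37)² + 5*(-37)) - 783)² = ((-37 + 1369 - 185) - 783)² = (1147 - 783)² = 364² = 132496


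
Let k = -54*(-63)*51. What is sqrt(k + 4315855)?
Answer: sqrt(4489357) ≈ 2118.8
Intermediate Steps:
k = 173502 (k = 3402*51 = 173502)
sqrt(k + 4315855) = sqrt(173502 + 4315855) = sqrt(4489357)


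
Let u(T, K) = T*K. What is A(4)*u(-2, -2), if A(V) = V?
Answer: 16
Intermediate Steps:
u(T, K) = K*T
A(4)*u(-2, -2) = 4*(-2*(-2)) = 4*4 = 16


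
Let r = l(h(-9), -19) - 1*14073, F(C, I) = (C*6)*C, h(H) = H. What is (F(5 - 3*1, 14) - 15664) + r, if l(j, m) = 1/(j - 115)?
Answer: -3684413/124 ≈ -29713.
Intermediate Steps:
l(j, m) = 1/(-115 + j)
F(C, I) = 6*C**2 (F(C, I) = (6*C)*C = 6*C**2)
r = -1745053/124 (r = 1/(-115 - 9) - 1*14073 = 1/(-124) - 14073 = -1/124 - 14073 = -1745053/124 ≈ -14073.)
(F(5 - 3*1, 14) - 15664) + r = (6*(5 - 3*1)**2 - 15664) - 1745053/124 = (6*(5 - 3)**2 - 15664) - 1745053/124 = (6*2**2 - 15664) - 1745053/124 = (6*4 - 15664) - 1745053/124 = (24 - 15664) - 1745053/124 = -15640 - 1745053/124 = -3684413/124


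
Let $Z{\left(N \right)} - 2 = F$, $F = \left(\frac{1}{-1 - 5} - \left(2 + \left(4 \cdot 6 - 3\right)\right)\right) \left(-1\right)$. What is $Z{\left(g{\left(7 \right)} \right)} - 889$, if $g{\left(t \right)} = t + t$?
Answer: $- \frac{5183}{6} \approx -863.83$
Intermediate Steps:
$g{\left(t \right)} = 2 t$
$F = \frac{139}{6}$ ($F = \left(\frac{1}{-6} - \left(2 + \left(24 - 3\right)\right)\right) \left(-1\right) = \left(- \frac{1}{6} - \left(2 + 21\right)\right) \left(-1\right) = \left(- \frac{1}{6} - 23\right) \left(-1\right) = \left(- \frac{139}{6}\right) \left(-1\right) = \frac{139}{6} \approx 23.167$)
$Z{\left(N \right)} = \frac{151}{6}$ ($Z{\left(N \right)} = 2 + \frac{139}{6} = \frac{151}{6}$)
$Z{\left(g{\left(7 \right)} \right)} - 889 = \frac{151}{6} - 889 = - \frac{5183}{6}$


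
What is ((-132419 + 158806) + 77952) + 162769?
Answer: 267108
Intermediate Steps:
((-132419 + 158806) + 77952) + 162769 = (26387 + 77952) + 162769 = 104339 + 162769 = 267108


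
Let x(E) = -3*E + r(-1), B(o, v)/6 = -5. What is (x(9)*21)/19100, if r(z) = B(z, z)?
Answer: -1197/19100 ≈ -0.062670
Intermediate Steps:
B(o, v) = -30 (B(o, v) = 6*(-5) = -30)
r(z) = -30
x(E) = -30 - 3*E (x(E) = -3*E - 30 = -30 - 3*E)
(x(9)*21)/19100 = ((-30 - 3*9)*21)/19100 = ((-30 - 27)*21)*(1/19100) = -57*21*(1/19100) = -1197*1/19100 = -1197/19100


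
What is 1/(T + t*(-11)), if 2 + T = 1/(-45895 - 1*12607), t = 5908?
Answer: -58502/3802044981 ≈ -1.5387e-5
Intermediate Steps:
T = -117005/58502 (T = -2 + 1/(-45895 - 1*12607) = -2 + 1/(-45895 - 12607) = -2 + 1/(-58502) = -2 - 1/58502 = -117005/58502 ≈ -2.0000)
1/(T + t*(-11)) = 1/(-117005/58502 + 5908*(-11)) = 1/(-117005/58502 - 64988) = 1/(-3802044981/58502) = -58502/3802044981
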